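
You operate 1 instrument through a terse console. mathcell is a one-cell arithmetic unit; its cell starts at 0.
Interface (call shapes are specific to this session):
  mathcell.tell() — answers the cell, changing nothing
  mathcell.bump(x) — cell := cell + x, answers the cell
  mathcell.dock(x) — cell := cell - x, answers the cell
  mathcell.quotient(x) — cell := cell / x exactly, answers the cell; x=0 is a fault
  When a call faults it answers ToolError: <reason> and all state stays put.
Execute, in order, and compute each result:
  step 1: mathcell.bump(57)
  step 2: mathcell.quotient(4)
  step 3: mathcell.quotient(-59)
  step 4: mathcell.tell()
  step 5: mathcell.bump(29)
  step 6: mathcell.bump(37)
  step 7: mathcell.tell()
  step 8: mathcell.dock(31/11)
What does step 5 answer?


Answer: 6787/236

Derivation:
-- 1. bump(x=57) : 57
-- 2. quotient(x=4) : 57/4
-- 3. quotient(x=-59) : -57/236
-- 4. tell() : -57/236
-- 5. bump(x=29) : 6787/236
-- 6. bump(x=37) : 15519/236
-- 7. tell() : 15519/236
-- 8. dock(x=31/11) : 163393/2596


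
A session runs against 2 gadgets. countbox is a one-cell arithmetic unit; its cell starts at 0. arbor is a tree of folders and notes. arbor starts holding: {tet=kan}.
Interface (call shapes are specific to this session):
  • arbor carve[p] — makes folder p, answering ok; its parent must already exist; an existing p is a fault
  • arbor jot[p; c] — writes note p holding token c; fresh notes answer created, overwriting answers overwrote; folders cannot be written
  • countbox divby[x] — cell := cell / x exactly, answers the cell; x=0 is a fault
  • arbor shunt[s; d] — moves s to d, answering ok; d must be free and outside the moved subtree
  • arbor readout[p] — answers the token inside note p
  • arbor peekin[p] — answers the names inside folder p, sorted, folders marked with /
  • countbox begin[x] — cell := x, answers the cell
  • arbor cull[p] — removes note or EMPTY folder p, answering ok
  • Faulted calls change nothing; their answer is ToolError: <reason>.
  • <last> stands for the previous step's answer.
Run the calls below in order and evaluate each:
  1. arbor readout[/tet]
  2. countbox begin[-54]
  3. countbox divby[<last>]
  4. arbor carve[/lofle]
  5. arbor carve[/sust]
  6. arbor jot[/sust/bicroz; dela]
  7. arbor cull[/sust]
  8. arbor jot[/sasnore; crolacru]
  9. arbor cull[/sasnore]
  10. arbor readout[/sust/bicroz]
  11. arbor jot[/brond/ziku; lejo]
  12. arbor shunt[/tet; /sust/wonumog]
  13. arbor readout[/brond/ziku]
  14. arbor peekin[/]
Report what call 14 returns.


CALL arbor readout[p: /tet]
RET  kan
CALL countbox begin[x: -54]
RET  -54
CALL countbox divby[x: <last>]
RET  1
CALL arbor carve[p: /lofle]
RET  ok
CALL arbor carve[p: /sust]
RET  ok
CALL arbor jot[p: /sust/bicroz; c: dela]
RET  created
CALL arbor cull[p: /sust]
RET  ToolError: not empty
CALL arbor jot[p: /sasnore; c: crolacru]
RET  created
CALL arbor cull[p: /sasnore]
RET  ok
CALL arbor readout[p: /sust/bicroz]
RET  dela
CALL arbor jot[p: /brond/ziku; c: lejo]
RET  ToolError: no parent
CALL arbor shunt[s: /tet; d: /sust/wonumog]
RET  ok
CALL arbor readout[p: /brond/ziku]
RET  ToolError: not found
CALL arbor peekin[p: /]
RET  [lofle/, sust/]

Answer: [lofle/, sust/]


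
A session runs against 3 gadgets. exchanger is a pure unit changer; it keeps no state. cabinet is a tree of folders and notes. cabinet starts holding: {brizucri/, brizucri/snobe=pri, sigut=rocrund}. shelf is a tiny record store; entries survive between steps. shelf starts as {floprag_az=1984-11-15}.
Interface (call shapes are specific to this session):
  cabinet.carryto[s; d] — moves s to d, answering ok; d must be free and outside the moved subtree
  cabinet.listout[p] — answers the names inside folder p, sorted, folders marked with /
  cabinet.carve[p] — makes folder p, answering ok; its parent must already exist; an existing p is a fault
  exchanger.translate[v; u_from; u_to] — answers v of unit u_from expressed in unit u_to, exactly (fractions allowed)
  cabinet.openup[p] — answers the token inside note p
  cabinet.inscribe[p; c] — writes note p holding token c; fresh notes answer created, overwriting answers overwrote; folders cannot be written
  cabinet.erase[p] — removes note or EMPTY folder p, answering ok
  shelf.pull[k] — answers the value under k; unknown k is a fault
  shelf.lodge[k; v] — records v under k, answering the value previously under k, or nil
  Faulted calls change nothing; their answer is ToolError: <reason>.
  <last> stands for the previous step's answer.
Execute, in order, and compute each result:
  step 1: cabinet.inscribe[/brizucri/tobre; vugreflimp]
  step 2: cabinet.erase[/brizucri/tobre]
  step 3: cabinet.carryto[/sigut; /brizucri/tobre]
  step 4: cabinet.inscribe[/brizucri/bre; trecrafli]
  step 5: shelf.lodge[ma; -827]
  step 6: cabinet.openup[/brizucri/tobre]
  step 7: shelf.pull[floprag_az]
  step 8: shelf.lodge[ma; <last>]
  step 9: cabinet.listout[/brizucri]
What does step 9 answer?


Answer: [bre, snobe, tobre]

Derivation:
-- 1. cabinet.inscribe(p→/brizucri/tobre, c→vugreflimp) : created
-- 2. cabinet.erase(p→/brizucri/tobre) : ok
-- 3. cabinet.carryto(s→/sigut, d→/brizucri/tobre) : ok
-- 4. cabinet.inscribe(p→/brizucri/bre, c→trecrafli) : created
-- 5. shelf.lodge(k→ma, v→-827) : nil
-- 6. cabinet.openup(p→/brizucri/tobre) : rocrund
-- 7. shelf.pull(k→floprag_az) : 1984-11-15
-- 8. shelf.lodge(k→ma, v→<last>) : -827
-- 9. cabinet.listout(p→/brizucri) : [bre, snobe, tobre]


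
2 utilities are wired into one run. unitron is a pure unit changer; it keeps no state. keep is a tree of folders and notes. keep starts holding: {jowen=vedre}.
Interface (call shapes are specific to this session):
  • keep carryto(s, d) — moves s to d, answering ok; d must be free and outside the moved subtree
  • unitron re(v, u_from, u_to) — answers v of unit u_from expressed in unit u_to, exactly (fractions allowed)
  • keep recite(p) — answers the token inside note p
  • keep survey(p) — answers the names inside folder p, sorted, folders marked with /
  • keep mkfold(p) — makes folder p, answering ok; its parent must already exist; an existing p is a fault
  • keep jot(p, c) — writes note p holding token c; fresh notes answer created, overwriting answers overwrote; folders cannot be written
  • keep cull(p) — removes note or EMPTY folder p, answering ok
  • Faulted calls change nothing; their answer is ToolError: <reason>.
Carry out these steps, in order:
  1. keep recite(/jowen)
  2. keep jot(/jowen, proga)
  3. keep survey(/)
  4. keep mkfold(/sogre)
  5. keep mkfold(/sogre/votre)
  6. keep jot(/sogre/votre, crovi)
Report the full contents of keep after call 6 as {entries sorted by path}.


Answer: {jowen=proga, sogre/, sogre/votre/}

Derivation:
Now I run keep recite(/jowen), which returns vedre.
I invoke keep jot(/jowen, proga), and get overwrote.
I try keep survey(/), → [jowen].
I call keep mkfold(/sogre), and get ok.
Next I call keep mkfold(/sogre/votre): ok.
Calling keep jot(/sogre/votre, crovi), which returns ToolError: is a directory.


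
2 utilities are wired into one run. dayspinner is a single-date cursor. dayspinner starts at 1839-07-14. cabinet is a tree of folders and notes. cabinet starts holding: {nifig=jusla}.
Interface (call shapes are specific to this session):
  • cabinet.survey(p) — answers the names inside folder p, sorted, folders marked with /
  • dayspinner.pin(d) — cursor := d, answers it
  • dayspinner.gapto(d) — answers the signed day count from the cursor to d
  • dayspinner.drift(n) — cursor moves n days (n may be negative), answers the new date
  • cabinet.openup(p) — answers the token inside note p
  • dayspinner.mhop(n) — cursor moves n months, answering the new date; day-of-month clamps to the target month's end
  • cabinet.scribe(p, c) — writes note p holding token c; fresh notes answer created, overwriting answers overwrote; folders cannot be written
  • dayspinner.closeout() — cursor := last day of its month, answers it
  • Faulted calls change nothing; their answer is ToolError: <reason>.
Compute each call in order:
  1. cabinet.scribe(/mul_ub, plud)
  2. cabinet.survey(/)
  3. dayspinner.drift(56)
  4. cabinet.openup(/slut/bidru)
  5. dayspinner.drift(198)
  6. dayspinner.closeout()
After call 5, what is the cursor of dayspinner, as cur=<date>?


$ cabinet.scribe p=/mul_ub c=plud
[out] created
$ cabinet.survey p=/
[out] [mul_ub, nifig]
$ dayspinner.drift n=56
[out] 1839-09-08
$ cabinet.openup p=/slut/bidru
[out] ToolError: not found
$ dayspinner.drift n=198
[out] 1840-03-24
$ dayspinner.closeout
[out] 1840-03-31

Answer: cur=1840-03-24


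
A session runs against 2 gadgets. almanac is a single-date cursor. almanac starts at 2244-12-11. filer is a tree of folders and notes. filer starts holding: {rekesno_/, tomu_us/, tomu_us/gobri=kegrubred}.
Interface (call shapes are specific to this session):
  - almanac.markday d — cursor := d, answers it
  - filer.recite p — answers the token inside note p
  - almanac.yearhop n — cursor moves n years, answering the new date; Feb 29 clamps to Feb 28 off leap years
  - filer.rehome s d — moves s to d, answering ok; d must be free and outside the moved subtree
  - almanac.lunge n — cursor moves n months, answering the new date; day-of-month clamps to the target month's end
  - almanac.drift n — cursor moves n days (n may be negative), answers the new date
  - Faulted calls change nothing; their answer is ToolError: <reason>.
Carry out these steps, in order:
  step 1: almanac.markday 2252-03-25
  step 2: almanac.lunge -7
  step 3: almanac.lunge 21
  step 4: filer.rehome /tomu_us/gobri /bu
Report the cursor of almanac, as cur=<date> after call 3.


Answer: cur=2253-05-25

Derivation:
// 1. markday(d='2252-03-25') : 2252-03-25
// 2. lunge(n='-7') : 2251-08-25
// 3. lunge(n='21') : 2253-05-25
// 4. rehome(s='/tomu_us/gobri', d='/bu') : ok


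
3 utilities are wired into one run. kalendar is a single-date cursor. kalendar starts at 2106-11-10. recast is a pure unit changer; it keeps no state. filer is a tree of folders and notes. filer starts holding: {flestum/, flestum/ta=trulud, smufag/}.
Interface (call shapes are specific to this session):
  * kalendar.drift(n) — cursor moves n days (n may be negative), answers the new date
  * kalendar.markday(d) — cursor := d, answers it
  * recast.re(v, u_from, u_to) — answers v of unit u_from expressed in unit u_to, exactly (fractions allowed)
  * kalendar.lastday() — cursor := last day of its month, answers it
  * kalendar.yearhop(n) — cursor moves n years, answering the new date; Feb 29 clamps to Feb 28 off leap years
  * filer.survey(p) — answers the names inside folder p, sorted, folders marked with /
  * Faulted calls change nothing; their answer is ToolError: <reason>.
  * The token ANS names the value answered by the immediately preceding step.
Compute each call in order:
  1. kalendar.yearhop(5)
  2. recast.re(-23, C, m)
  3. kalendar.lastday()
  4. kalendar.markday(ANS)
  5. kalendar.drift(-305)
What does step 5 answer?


;; 1. kalendar.yearhop(n→5) ~> 2111-11-10
;; 2. recast.re(v→-23, u_from→C, u_to→m) ~> ToolError: incompatible units
;; 3. kalendar.lastday() ~> 2111-11-30
;; 4. kalendar.markday(d→ANS) ~> 2111-11-30
;; 5. kalendar.drift(n→-305) ~> 2111-01-29

Answer: 2111-01-29


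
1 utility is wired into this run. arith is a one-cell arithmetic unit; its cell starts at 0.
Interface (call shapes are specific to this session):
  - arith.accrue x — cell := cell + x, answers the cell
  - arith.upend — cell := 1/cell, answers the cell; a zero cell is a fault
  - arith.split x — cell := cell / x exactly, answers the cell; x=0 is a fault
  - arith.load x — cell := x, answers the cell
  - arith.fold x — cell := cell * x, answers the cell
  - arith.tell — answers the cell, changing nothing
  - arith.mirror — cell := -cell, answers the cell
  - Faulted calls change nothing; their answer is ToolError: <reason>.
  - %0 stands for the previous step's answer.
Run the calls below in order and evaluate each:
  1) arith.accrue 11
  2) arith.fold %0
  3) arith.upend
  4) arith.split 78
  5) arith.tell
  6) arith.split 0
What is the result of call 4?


Next I call arith.accrue on x: 11, yielding 11.
Invoking arith.fold on x: %0: 121.
I run arith.upend(): 1/121.
Using arith.split on x: 78, giving 1/9438.
I invoke arith.tell, → 1/9438.
Calling arith.split on x: 0, and see ToolError: division by zero.

Answer: 1/9438


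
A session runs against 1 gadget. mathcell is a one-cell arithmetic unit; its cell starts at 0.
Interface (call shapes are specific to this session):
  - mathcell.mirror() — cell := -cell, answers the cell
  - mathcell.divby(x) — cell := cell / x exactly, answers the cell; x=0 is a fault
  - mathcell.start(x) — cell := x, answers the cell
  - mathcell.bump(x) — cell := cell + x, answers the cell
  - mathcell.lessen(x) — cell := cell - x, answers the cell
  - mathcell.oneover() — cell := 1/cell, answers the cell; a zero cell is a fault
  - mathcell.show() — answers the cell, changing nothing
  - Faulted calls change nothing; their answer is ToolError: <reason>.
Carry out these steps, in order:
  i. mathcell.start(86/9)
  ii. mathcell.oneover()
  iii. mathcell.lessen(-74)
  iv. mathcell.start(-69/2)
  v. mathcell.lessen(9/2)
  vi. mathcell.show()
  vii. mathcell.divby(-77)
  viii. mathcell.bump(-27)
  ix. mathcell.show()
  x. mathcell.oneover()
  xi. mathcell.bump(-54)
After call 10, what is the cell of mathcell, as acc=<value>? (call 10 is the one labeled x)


Answer: acc=-77/2040

Derivation:
>> start(x: 86/9)
<< 86/9
>> oneover()
<< 9/86
>> lessen(x: -74)
<< 6373/86
>> start(x: -69/2)
<< -69/2
>> lessen(x: 9/2)
<< -39
>> show()
<< -39
>> divby(x: -77)
<< 39/77
>> bump(x: -27)
<< -2040/77
>> show()
<< -2040/77
>> oneover()
<< -77/2040
>> bump(x: -54)
<< -110237/2040


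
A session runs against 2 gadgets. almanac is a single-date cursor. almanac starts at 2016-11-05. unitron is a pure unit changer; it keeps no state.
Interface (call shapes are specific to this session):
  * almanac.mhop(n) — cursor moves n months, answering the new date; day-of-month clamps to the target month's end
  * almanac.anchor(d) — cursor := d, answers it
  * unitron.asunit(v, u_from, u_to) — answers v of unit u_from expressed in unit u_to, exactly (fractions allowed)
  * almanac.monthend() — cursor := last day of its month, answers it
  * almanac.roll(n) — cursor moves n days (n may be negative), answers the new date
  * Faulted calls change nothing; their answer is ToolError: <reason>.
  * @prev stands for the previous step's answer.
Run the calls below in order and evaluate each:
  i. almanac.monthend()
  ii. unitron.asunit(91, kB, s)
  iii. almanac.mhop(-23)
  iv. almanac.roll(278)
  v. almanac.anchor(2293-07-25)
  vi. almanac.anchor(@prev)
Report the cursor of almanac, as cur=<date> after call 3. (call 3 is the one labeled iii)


Answer: cur=2014-12-30

Derivation:
[in] monthend
= 2016-11-30
[in] asunit v: 91 u_from: kB u_to: s
= ToolError: incompatible units
[in] mhop n: -23
= 2014-12-30
[in] roll n: 278
= 2015-10-04
[in] anchor d: 2293-07-25
= 2293-07-25
[in] anchor d: @prev
= 2293-07-25


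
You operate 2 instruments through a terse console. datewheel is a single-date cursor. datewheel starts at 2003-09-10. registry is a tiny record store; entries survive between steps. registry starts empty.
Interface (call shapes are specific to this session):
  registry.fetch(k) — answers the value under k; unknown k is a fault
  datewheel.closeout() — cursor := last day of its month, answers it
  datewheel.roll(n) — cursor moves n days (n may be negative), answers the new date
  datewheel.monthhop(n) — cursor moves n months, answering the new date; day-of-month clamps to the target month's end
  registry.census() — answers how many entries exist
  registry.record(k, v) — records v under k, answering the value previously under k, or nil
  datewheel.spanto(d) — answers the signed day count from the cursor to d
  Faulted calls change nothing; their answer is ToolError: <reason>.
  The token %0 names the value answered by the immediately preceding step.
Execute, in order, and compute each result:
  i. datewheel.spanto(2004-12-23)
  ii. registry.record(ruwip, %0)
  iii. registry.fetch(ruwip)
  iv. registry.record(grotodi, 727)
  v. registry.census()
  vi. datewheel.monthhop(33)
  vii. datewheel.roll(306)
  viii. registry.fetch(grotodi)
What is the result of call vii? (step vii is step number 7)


Answer: 2007-04-12

Derivation:
>> datewheel.spanto(2004-12-23)
<< 470
>> registry.record(ruwip, %0)
<< nil
>> registry.fetch(ruwip)
<< 470
>> registry.record(grotodi, 727)
<< nil
>> registry.census()
<< 2
>> datewheel.monthhop(33)
<< 2006-06-10
>> datewheel.roll(306)
<< 2007-04-12
>> registry.fetch(grotodi)
<< 727


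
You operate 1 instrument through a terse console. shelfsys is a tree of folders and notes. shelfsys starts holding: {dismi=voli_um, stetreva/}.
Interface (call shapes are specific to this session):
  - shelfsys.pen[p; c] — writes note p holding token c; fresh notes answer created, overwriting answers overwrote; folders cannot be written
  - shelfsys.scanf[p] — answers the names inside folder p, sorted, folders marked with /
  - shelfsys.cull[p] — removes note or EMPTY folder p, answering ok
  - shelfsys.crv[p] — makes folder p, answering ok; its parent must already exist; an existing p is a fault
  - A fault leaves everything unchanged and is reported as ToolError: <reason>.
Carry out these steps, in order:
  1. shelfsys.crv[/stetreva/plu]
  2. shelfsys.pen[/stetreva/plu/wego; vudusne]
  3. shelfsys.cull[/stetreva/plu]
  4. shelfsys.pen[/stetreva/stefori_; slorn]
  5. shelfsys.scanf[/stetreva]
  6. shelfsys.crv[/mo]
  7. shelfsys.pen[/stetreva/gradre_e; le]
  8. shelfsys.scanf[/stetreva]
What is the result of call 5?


Answer: [plu/, stefori_]

Derivation:
> shelfsys.crv /stetreva/plu
  ok
> shelfsys.pen /stetreva/plu/wego vudusne
  created
> shelfsys.cull /stetreva/plu
  ToolError: not empty
> shelfsys.pen /stetreva/stefori_ slorn
  created
> shelfsys.scanf /stetreva
  [plu/, stefori_]
> shelfsys.crv /mo
  ok
> shelfsys.pen /stetreva/gradre_e le
  created
> shelfsys.scanf /stetreva
  [gradre_e, plu/, stefori_]


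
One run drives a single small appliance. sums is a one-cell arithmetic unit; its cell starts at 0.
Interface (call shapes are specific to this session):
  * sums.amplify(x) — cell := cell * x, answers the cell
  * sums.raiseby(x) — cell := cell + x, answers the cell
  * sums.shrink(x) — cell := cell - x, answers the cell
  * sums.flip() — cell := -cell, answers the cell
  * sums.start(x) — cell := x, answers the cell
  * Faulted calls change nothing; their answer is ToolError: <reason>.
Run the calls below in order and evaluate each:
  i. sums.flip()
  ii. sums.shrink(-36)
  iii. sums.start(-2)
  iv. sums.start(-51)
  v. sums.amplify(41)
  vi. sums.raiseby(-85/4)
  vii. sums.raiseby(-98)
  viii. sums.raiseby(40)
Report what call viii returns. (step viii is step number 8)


;; sums.flip() => 0
;; sums.shrink(-36) => 36
;; sums.start(-2) => -2
;; sums.start(-51) => -51
;; sums.amplify(41) => -2091
;; sums.raiseby(-85/4) => -8449/4
;; sums.raiseby(-98) => -8841/4
;; sums.raiseby(40) => -8681/4

Answer: -8681/4


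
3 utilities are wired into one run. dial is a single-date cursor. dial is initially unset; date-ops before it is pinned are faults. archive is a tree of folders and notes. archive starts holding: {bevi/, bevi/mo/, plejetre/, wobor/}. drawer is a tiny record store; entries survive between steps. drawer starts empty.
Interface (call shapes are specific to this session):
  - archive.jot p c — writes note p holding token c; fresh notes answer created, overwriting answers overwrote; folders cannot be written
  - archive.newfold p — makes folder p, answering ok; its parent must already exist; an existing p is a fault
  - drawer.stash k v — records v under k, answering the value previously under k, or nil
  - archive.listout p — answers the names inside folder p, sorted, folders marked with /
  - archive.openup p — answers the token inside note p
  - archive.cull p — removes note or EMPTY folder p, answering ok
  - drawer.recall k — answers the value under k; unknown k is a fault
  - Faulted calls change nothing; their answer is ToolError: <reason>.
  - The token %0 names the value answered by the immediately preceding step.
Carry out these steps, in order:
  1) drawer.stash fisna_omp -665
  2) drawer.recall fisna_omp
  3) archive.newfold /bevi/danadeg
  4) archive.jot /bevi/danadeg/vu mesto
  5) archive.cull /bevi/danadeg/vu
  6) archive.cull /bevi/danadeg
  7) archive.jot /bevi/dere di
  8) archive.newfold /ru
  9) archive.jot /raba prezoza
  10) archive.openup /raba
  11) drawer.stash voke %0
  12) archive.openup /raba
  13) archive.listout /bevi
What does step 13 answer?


Answer: [dere, mo/]

Derivation:
==> stash(k: fisna_omp, v: -665)
<== nil
==> recall(k: fisna_omp)
<== -665
==> newfold(p: /bevi/danadeg)
<== ok
==> jot(p: /bevi/danadeg/vu, c: mesto)
<== created
==> cull(p: /bevi/danadeg/vu)
<== ok
==> cull(p: /bevi/danadeg)
<== ok
==> jot(p: /bevi/dere, c: di)
<== created
==> newfold(p: /ru)
<== ok
==> jot(p: /raba, c: prezoza)
<== created
==> openup(p: /raba)
<== prezoza
==> stash(k: voke, v: %0)
<== nil
==> openup(p: /raba)
<== prezoza
==> listout(p: /bevi)
<== [dere, mo/]


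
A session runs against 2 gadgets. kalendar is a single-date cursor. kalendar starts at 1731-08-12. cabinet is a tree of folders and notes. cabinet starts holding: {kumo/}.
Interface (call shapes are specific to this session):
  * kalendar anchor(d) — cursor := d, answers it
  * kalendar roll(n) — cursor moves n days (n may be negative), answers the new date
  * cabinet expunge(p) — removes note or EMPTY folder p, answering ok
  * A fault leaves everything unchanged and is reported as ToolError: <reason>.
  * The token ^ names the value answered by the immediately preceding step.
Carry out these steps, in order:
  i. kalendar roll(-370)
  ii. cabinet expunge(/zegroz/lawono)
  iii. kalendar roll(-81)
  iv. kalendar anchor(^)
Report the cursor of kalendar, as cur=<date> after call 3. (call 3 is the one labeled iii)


Answer: cur=1730-05-18

Derivation:
// kalendar roll(n=-370) ~> 1730-08-07
// cabinet expunge(p=/zegroz/lawono) ~> ToolError: not found
// kalendar roll(n=-81) ~> 1730-05-18
// kalendar anchor(d=^) ~> 1730-05-18


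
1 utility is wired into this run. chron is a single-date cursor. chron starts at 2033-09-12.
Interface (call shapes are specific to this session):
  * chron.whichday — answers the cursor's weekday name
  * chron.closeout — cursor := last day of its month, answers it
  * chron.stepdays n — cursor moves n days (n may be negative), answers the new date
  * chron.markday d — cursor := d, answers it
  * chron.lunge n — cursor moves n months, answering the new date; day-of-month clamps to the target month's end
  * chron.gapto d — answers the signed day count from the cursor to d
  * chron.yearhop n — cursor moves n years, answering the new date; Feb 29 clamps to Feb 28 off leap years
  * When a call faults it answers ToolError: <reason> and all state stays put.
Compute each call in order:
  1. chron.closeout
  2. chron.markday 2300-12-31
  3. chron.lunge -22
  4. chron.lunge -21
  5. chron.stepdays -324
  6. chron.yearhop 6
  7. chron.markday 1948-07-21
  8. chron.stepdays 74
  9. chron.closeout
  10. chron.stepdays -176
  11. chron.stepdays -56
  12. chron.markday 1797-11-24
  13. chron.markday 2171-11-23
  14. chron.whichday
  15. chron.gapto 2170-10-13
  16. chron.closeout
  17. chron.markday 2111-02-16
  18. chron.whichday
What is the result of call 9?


I invoke chron.closeout(), and see 2033-09-30.
I invoke chron.markday on d→2300-12-31, and observe 2300-12-31.
Invoking chron.lunge on n→-22, which returns 2299-02-28.
I run chron.lunge on n→-21, yielding 2297-05-28.
I call chron.stepdays on n→-324, which returns 2296-07-08.
I use chron.yearhop on n→6, — result: 2302-07-08.
Now I run chron.markday on d→1948-07-21, — result: 1948-07-21.
I use chron.stepdays on n→74, yielding 1948-10-03.
I use chron.closeout, — result: 1948-10-31.
Next I call chron.stepdays on n→-176, — result: 1948-05-08.
I call chron.stepdays on n→-56, yielding 1948-03-13.
Next I call chron.markday on d→1797-11-24, and observe 1797-11-24.
I call chron.markday on d→2171-11-23, — result: 2171-11-23.
I try chron.whichday, → Saturday.
I try chron.gapto on d→2170-10-13: -406.
Then chron.closeout, yielding 2171-11-30.
I try chron.markday on d→2111-02-16, and observe 2111-02-16.
Calling chron.whichday(), giving Monday.

Answer: 1948-10-31


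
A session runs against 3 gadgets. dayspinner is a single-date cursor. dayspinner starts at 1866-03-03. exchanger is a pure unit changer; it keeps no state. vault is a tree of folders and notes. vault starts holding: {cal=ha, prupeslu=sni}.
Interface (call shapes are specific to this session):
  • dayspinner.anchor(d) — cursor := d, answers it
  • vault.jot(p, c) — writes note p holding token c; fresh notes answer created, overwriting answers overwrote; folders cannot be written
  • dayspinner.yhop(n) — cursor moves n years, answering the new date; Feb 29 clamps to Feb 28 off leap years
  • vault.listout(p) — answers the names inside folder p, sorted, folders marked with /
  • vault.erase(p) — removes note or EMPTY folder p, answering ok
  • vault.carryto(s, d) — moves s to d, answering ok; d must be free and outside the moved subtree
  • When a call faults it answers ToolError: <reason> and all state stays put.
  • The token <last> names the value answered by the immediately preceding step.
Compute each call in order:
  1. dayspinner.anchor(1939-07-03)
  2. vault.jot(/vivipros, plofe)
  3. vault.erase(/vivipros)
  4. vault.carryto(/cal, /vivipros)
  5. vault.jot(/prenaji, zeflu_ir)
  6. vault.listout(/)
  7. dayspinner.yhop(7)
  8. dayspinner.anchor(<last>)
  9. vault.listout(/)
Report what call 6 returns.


Answer: [prenaji, prupeslu, vivipros]

Derivation:
! 1. anchor(d→1939-07-03) ~> 1939-07-03
! 2. jot(p→/vivipros, c→plofe) ~> created
! 3. erase(p→/vivipros) ~> ok
! 4. carryto(s→/cal, d→/vivipros) ~> ok
! 5. jot(p→/prenaji, c→zeflu_ir) ~> created
! 6. listout(p→/) ~> [prenaji, prupeslu, vivipros]
! 7. yhop(n→7) ~> 1946-07-03
! 8. anchor(d→<last>) ~> 1946-07-03
! 9. listout(p→/) ~> [prenaji, prupeslu, vivipros]


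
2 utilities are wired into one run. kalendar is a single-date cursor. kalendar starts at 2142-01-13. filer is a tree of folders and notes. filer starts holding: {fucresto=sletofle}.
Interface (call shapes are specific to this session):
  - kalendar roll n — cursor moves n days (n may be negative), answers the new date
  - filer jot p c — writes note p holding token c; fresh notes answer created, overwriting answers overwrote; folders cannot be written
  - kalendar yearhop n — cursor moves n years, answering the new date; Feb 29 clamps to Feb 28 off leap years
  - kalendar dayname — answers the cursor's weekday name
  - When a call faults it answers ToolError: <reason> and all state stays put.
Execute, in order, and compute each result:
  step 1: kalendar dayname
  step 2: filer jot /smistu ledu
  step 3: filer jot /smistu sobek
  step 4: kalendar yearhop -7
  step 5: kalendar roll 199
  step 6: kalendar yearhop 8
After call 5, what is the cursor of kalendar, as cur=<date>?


Answer: cur=2135-07-31

Derivation:
Act: kalendar dayname[]
Obs: Saturday
Act: filer jot[/smistu; ledu]
Obs: created
Act: filer jot[/smistu; sobek]
Obs: overwrote
Act: kalendar yearhop[-7]
Obs: 2135-01-13
Act: kalendar roll[199]
Obs: 2135-07-31
Act: kalendar yearhop[8]
Obs: 2143-07-31


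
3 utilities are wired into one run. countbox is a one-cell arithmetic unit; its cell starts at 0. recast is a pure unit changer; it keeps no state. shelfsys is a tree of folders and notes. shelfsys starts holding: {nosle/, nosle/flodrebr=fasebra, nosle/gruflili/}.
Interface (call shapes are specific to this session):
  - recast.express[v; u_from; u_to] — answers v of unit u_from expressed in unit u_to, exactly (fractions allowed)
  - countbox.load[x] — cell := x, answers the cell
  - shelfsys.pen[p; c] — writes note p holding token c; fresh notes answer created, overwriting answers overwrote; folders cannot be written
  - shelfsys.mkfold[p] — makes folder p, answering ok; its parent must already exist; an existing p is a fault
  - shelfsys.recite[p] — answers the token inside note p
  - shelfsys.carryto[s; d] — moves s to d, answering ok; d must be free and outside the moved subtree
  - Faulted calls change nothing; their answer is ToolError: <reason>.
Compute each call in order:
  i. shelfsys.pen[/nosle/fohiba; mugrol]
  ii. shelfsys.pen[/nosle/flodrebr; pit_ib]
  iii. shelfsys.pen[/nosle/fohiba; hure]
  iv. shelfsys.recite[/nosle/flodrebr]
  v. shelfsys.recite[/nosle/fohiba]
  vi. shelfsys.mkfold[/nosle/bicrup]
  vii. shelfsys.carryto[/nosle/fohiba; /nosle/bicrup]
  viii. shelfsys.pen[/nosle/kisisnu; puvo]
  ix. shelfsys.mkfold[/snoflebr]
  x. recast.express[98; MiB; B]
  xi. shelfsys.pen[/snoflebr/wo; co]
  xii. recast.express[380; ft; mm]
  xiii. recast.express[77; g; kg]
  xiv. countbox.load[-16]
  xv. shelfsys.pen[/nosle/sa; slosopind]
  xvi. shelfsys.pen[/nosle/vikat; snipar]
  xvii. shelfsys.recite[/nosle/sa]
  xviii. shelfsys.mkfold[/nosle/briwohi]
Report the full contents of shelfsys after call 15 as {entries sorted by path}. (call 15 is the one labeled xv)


% shelfsys.pen(p: /nosle/fohiba, c: mugrol) ~> created
% shelfsys.pen(p: /nosle/flodrebr, c: pit_ib) ~> overwrote
% shelfsys.pen(p: /nosle/fohiba, c: hure) ~> overwrote
% shelfsys.recite(p: /nosle/flodrebr) ~> pit_ib
% shelfsys.recite(p: /nosle/fohiba) ~> hure
% shelfsys.mkfold(p: /nosle/bicrup) ~> ok
% shelfsys.carryto(s: /nosle/fohiba, d: /nosle/bicrup) ~> ToolError: exists
% shelfsys.pen(p: /nosle/kisisnu, c: puvo) ~> created
% shelfsys.mkfold(p: /snoflebr) ~> ok
% recast.express(v: 98, u_from: MiB, u_to: B) ~> 102760448
% shelfsys.pen(p: /snoflebr/wo, c: co) ~> created
% recast.express(v: 380, u_from: ft, u_to: mm) ~> 115824
% recast.express(v: 77, u_from: g, u_to: kg) ~> 77/1000
% countbox.load(x: -16) ~> -16
% shelfsys.pen(p: /nosle/sa, c: slosopind) ~> created
% shelfsys.pen(p: /nosle/vikat, c: snipar) ~> created
% shelfsys.recite(p: /nosle/sa) ~> slosopind
% shelfsys.mkfold(p: /nosle/briwohi) ~> ok

Answer: {nosle/, nosle/bicrup/, nosle/flodrebr=pit_ib, nosle/fohiba=hure, nosle/gruflili/, nosle/kisisnu=puvo, nosle/sa=slosopind, snoflebr/, snoflebr/wo=co}


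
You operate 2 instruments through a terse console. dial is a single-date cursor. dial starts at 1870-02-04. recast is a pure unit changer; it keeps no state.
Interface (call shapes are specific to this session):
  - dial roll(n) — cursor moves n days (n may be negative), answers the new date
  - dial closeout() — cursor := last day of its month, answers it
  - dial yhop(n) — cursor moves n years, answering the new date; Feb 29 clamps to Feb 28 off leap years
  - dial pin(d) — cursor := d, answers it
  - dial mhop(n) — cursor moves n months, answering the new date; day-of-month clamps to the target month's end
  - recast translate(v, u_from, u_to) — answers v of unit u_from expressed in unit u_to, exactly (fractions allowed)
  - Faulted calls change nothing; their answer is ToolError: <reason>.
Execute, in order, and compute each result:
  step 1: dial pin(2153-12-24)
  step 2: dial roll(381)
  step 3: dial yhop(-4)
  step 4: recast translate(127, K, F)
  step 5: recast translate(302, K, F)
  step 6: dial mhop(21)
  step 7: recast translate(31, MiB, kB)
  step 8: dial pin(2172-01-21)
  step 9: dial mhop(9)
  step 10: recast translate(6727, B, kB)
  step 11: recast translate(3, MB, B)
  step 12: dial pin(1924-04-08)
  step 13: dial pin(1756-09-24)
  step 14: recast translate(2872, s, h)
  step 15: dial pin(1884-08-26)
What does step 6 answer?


>>> dial pin d→2153-12-24
  2153-12-24
>>> dial roll n→381
  2155-01-09
>>> dial yhop n→-4
  2151-01-09
>>> recast translate v→127 u_from→K u_to→F
  -23107/100
>>> recast translate v→302 u_from→K u_to→F
  8393/100
>>> dial mhop n→21
  2152-10-09
>>> recast translate v→31 u_from→MiB u_to→kB
  4063232/125
>>> dial pin d→2172-01-21
  2172-01-21
>>> dial mhop n→9
  2172-10-21
>>> recast translate v→6727 u_from→B u_to→kB
  6727/1000
>>> recast translate v→3 u_from→MB u_to→B
  3000000
>>> dial pin d→1924-04-08
  1924-04-08
>>> dial pin d→1756-09-24
  1756-09-24
>>> recast translate v→2872 u_from→s u_to→h
  359/450
>>> dial pin d→1884-08-26
  1884-08-26

Answer: 2152-10-09


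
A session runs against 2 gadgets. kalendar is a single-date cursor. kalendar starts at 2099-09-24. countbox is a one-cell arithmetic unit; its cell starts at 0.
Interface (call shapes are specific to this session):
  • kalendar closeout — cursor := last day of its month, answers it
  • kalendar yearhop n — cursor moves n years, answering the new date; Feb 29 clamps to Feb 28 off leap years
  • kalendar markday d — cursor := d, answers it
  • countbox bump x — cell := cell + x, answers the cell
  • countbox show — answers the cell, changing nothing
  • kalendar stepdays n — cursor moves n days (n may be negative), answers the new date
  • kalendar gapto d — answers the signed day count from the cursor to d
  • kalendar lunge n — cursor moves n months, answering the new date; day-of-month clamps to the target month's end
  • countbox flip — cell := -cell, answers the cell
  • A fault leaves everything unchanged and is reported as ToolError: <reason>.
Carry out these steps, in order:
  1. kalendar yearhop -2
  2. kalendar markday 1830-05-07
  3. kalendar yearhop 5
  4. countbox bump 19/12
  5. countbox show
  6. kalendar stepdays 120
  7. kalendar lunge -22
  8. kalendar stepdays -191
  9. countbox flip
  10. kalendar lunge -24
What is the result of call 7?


Answer: 1833-11-04

Derivation:
Do: kalendar yearhop[n→-2]
See: 2097-09-24
Do: kalendar markday[d→1830-05-07]
See: 1830-05-07
Do: kalendar yearhop[n→5]
See: 1835-05-07
Do: countbox bump[x→19/12]
See: 19/12
Do: countbox show[]
See: 19/12
Do: kalendar stepdays[n→120]
See: 1835-09-04
Do: kalendar lunge[n→-22]
See: 1833-11-04
Do: kalendar stepdays[n→-191]
See: 1833-04-27
Do: countbox flip[]
See: -19/12
Do: kalendar lunge[n→-24]
See: 1831-04-27


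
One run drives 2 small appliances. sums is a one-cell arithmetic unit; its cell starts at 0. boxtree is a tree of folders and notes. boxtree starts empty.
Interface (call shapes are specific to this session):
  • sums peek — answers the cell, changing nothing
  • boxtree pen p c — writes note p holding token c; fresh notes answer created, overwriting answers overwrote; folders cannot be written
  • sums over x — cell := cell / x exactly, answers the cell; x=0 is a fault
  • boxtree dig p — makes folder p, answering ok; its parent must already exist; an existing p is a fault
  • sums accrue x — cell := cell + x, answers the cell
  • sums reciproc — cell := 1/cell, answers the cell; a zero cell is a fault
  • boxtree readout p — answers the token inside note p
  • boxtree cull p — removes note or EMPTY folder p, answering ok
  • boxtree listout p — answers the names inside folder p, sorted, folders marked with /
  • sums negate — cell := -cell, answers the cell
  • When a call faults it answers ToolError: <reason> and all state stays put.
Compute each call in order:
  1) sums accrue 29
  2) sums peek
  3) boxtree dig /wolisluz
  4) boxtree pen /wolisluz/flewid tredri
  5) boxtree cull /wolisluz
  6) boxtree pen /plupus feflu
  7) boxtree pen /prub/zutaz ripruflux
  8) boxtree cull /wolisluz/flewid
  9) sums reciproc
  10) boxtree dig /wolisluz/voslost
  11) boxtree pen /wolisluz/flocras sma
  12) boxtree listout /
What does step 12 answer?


Do: sums accrue[29]
See: 29
Do: sums peek[]
See: 29
Do: boxtree dig[/wolisluz]
See: ok
Do: boxtree pen[/wolisluz/flewid; tredri]
See: created
Do: boxtree cull[/wolisluz]
See: ToolError: not empty
Do: boxtree pen[/plupus; feflu]
See: created
Do: boxtree pen[/prub/zutaz; ripruflux]
See: ToolError: no parent
Do: boxtree cull[/wolisluz/flewid]
See: ok
Do: sums reciproc[]
See: 1/29
Do: boxtree dig[/wolisluz/voslost]
See: ok
Do: boxtree pen[/wolisluz/flocras; sma]
See: created
Do: boxtree listout[/]
See: [plupus, wolisluz/]

Answer: [plupus, wolisluz/]


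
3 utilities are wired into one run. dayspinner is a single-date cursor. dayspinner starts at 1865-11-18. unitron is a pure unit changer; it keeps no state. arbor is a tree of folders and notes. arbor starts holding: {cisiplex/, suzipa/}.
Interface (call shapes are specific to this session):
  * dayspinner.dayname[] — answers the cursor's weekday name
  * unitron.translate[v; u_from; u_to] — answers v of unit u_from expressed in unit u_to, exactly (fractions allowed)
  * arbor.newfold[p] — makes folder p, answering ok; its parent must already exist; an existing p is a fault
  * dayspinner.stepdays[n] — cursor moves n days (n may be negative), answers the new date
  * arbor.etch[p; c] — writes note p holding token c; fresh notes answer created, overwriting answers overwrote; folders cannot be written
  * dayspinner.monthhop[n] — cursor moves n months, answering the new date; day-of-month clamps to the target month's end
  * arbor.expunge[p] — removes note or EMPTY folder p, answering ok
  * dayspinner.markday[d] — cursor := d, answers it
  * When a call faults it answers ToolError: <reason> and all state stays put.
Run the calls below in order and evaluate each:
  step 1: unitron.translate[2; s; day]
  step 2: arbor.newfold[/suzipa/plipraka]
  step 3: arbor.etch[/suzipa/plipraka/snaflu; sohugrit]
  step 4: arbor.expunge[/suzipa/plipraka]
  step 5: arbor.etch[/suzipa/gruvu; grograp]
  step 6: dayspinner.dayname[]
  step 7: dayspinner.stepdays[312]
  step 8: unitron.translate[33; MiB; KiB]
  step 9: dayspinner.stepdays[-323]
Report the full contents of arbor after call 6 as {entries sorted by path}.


Answer: {cisiplex/, suzipa/, suzipa/gruvu=grograp, suzipa/plipraka/, suzipa/plipraka/snaflu=sohugrit}

Derivation:
Invoking unitron.translate using v: 2, u_from: s, u_to: day, — result: 1/43200.
Invoking arbor.newfold using p: /suzipa/plipraka, → ok.
I use arbor.etch using p: /suzipa/plipraka/snaflu, c: sohugrit, and get created.
Using arbor.expunge using p: /suzipa/plipraka, which returns ToolError: not empty.
Calling arbor.etch using p: /suzipa/gruvu, c: grograp, which returns created.
I use dayspinner.dayname(), and get Saturday.
I run dayspinner.stepdays using n: 312, giving 1866-09-26.
Using unitron.translate using v: 33, u_from: MiB, u_to: KiB, and see 33792.
I run dayspinner.stepdays using n: -323, yielding 1865-11-07.


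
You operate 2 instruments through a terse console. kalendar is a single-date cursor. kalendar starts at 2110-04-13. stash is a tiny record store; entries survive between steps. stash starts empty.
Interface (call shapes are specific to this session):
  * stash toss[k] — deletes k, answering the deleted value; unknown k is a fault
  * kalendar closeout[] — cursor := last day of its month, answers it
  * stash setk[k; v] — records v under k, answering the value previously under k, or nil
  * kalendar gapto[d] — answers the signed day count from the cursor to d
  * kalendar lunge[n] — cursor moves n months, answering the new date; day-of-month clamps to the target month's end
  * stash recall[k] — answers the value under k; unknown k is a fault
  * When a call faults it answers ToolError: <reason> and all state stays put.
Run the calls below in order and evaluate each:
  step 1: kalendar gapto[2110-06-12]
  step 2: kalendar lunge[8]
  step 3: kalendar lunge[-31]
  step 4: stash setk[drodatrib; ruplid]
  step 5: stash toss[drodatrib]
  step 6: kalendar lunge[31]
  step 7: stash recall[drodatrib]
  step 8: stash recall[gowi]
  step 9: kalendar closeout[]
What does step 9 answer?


Answer: 2110-12-31

Derivation:
Act: kalendar gapto[d→2110-06-12]
Obs: 60
Act: kalendar lunge[n→8]
Obs: 2110-12-13
Act: kalendar lunge[n→-31]
Obs: 2108-05-13
Act: stash setk[k→drodatrib; v→ruplid]
Obs: nil
Act: stash toss[k→drodatrib]
Obs: ruplid
Act: kalendar lunge[n→31]
Obs: 2110-12-13
Act: stash recall[k→drodatrib]
Obs: ToolError: no such key drodatrib
Act: stash recall[k→gowi]
Obs: ToolError: no such key gowi
Act: kalendar closeout[]
Obs: 2110-12-31
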